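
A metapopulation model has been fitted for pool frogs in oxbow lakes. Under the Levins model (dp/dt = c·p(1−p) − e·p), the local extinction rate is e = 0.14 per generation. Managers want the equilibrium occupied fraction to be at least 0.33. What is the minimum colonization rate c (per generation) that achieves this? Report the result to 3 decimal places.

p* = 1 − e/c ≥ 0.33 requires e/c ≤ 0.6700, i.e. c ≥ e/0.6700.
c_min = 0.14/0.6700 = 0.2090.

0.209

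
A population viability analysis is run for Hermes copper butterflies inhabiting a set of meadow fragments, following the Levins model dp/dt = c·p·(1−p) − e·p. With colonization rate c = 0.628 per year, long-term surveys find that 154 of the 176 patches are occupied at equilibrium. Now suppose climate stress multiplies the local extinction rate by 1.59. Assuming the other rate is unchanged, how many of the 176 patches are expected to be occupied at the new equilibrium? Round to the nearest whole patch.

Observed p* = 154/176 = 0.87500.
Balance c(1−p*) = e gives e = 0.628×(1 − 0.87500) = 0.07850.
New p* = 1 − e/c = 1 − 0.12482/0.62800 = 0.80124.
Expected occupied = 176 × 0.80124 = 141.02 ≈ 141.

141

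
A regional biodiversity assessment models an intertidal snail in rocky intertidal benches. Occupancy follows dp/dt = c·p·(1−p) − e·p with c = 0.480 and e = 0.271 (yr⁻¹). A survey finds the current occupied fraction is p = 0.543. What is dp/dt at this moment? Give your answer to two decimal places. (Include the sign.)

Colonization term: c·p·(1−p) = 0.480×0.543×0.4570 = 0.11911.
Extinction term: e·p = 0.14715.
dp/dt = 0.11911 − 0.14715 = -0.02804.

-0.03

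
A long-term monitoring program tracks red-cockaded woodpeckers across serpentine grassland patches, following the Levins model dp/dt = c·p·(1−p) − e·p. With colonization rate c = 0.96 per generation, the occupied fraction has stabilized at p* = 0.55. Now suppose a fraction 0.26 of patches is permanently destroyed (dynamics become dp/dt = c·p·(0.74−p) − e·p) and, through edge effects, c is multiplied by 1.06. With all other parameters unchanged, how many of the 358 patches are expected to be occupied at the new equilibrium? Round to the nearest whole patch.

113

Balance c(1−p*) = e gives e = 0.96×(1 − 0.55000) = 0.43200.
New p* = 0.74 − e/c = 0.74 − 0.43200/1.01760 = 0.31547.
Expected occupied = 358 × 0.31547 = 112.94 ≈ 113.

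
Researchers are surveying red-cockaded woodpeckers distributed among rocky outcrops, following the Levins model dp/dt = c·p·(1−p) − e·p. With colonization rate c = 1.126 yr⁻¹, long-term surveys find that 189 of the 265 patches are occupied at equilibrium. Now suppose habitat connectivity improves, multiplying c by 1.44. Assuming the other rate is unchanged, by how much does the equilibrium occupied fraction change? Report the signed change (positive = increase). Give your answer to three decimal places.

0.088

Observed p* = 189/265 = 0.71321.
Balance c(1−p*) = e gives e = 1.126×(1 − 0.71321) = 0.32293.
New p* = 1 − e/c = 1 − 0.32293/1.62144 = 0.80084.
Δp* = 0.80084 − 0.71321 = +0.08763.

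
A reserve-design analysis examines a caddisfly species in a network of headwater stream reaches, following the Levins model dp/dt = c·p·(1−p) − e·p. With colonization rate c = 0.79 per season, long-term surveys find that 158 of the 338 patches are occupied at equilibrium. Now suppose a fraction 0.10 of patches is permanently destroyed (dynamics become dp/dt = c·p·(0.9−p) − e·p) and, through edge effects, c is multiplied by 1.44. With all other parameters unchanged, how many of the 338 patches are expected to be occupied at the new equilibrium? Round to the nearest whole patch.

Observed p* = 158/338 = 0.46746.
Balance c(1−p*) = e gives e = 0.79×(1 − 0.46746) = 0.42071.
New p* = 0.9 − e/c = 0.9 − 0.42071/1.13760 = 0.53018.
Expected occupied = 338 × 0.53018 = 179.20 ≈ 179.

179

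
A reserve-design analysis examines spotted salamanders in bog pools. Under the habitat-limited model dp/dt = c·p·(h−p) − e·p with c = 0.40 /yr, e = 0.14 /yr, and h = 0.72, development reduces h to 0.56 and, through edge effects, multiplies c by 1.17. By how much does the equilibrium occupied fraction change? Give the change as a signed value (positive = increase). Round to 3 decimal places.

-0.109

Before: p* = h − e/c = 0.72 − 0.14/0.40 = 0.72 − 0.3500 = 0.3700.
After: c = 0.468, e = 0.14, h = 0.56; p* = 0.56 − 0.14/0.468 = 0.2609.
Δp* = 0.2609 − 0.3700 = -0.1091.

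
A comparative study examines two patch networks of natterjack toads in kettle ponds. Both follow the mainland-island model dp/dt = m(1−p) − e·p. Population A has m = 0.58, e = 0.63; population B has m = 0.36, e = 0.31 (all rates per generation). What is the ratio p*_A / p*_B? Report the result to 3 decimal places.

A: p*_A = m/(m+e) = 0.58/1.2100 = 0.4793.
B: p*_B = 0.36/0.6700 = 0.5373.
p*_A / p*_B = 0.4793/0.5373 = 0.8921.

0.892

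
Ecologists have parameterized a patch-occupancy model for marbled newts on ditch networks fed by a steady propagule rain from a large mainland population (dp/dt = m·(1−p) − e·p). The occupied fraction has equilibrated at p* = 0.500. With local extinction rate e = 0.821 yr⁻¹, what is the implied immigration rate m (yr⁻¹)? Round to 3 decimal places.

At equilibrium m(1−p*) = e·p*, so m = e·p*/(1−p*).
m = 0.821 × 0.500 / 0.5000 = 0.4105/0.5000 = 0.8210.

0.821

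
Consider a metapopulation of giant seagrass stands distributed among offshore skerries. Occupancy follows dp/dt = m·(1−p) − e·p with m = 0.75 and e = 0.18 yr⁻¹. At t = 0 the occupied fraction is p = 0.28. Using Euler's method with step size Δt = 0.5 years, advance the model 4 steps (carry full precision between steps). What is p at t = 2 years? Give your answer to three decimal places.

0.763

Update rule: p ← p + [m·(1−p) − e·p]·Δt with Δt = 0.5.
p: 0.28000 → 0.52480  (Δp = +0.24480)
p: 0.52480 → 0.65577  (Δp = +0.13097)
p: 0.65577 → 0.72584  (Δp = +0.07007)
p: 0.72584 → 0.76332  (Δp = +0.03749)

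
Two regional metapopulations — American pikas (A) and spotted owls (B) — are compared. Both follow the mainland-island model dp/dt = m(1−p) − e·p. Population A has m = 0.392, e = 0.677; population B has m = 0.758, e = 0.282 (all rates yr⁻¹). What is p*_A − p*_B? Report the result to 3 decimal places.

-0.362

A: p*_A = m/(m+e) = 0.392/1.0690 = 0.3667.
B: p*_B = 0.758/1.0400 = 0.7288.
p*_A − p*_B = 0.3667 − 0.7288 = -0.3621.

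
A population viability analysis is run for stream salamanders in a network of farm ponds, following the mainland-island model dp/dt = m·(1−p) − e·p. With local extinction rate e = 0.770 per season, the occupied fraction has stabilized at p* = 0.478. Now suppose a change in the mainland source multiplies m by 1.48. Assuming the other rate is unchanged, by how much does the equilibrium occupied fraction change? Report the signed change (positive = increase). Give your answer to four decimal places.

Balance m(1−p*) = e·p* gives m = e·p*/(1−p*) = 0.770×0.47800/0.52200 = 0.70510.
New p* = m/(m+e) = 1.04355/(1.04355+0.77000) = 0.57542.
Δp* = 0.57542 − 0.47800 = +0.09742.

0.0974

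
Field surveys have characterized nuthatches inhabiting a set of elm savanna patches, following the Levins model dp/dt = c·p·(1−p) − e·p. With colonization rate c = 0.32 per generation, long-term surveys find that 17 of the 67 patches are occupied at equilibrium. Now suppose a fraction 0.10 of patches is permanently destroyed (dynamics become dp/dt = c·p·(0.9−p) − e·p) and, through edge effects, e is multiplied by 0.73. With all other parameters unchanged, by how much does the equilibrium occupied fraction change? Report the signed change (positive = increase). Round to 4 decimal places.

Observed p* = 17/67 = 0.25373.
Balance c(1−p*) = e gives e = 0.32×(1 − 0.25373) = 0.23881.
New p* = 0.9 − e/c = 0.9 − 0.17433/0.32000 = 0.35522.
Δp* = 0.35522 − 0.25373 = +0.10149.

0.1015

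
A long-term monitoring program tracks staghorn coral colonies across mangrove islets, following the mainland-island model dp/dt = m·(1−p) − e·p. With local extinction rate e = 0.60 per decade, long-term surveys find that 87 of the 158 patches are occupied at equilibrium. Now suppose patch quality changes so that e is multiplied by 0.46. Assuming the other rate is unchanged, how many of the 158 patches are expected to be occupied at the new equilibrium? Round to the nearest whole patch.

Observed p* = 87/158 = 0.55063.
Balance m(1−p*) = e·p* gives m = e·p*/(1−p*) = 0.60×0.55063/0.44937 = 0.73520.
New p* = m/(m+e) = 0.73520/(0.73520+0.27600) = 0.72706.
Expected occupied = 158 × 0.72706 = 114.88 ≈ 115.

115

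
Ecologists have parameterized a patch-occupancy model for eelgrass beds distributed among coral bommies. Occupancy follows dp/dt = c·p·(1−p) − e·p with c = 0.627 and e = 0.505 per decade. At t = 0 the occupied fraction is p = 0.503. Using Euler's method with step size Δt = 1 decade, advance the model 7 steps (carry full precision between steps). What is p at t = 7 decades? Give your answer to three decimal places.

0.250

Update rule: p ← p + [c·p·(1−p) − e·p]·Δt with Δt = 1.
p: 0.50300 → 0.40573  (Δp = -0.09727)
p: 0.40573 → 0.35201  (Δp = -0.05372)
p: 0.35201 → 0.31727  (Δp = -0.03475)
p: 0.31727 → 0.29286  (Δp = -0.02441)
p: 0.29286 → 0.27481  (Δp = -0.01805)
p: 0.27481 → 0.26099  (Δp = -0.01383)
p: 0.26099 → 0.25012  (Δp = -0.01087)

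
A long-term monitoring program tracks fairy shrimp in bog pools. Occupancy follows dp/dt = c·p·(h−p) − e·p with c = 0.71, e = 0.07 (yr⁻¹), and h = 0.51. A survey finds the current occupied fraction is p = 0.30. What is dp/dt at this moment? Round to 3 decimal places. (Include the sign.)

0.024

Colonization term: c·p·(h−p) = 0.71×0.30×0.2100 = 0.04473.
Extinction term: e·p = 0.02100.
dp/dt = 0.04473 − 0.02100 = 0.02373.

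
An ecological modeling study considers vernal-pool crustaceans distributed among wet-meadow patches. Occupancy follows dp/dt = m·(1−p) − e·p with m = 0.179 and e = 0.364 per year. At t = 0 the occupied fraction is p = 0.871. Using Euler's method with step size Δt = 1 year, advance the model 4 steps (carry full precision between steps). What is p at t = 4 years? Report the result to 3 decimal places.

Update rule: p ← p + [m·(1−p) − e·p]·Δt with Δt = 1.
p: 0.87100 → 0.57705  (Δp = -0.29395)
p: 0.57705 → 0.44271  (Δp = -0.13434)
p: 0.44271 → 0.38132  (Δp = -0.06139)
p: 0.38132 → 0.35326  (Δp = -0.02806)

0.353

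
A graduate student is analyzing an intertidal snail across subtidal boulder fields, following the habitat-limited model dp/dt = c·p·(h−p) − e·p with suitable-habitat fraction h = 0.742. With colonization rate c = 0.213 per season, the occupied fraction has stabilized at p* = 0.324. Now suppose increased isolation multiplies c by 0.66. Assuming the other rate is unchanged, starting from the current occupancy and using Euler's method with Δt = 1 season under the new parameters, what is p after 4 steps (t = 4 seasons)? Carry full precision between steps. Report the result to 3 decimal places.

Balance c(h−p*) = e gives e = 0.213×(0.742 − 0.32400) = 0.08903.
Starting from p₀ = 0.32400; update p ← p + (dp/dt)·Δt with the new parameters.
  1  |  dp/dt·Δt = -0.009808  |  p_1 = 0.314192
  2  |  dp/dt·Δt = -0.009078  |  p_2 = 0.305114
  3  |  dp/dt·Δt = -0.008426  |  p_3 = 0.296688
  4  |  dp/dt·Δt = -0.007842  |  p_4 = 0.288846

0.289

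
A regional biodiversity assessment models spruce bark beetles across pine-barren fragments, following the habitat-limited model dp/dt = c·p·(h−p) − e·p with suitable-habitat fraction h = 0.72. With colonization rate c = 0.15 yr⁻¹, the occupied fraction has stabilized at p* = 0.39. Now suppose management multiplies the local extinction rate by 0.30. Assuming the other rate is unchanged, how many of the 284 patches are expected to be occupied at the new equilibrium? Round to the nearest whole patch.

Balance c(h−p*) = e gives e = 0.15×(0.72 − 0.39000) = 0.04950.
New p* = 0.72 − e/c = 0.72 − 0.01485/0.15000 = 0.62100.
Expected occupied = 284 × 0.62100 = 176.36 ≈ 176.

176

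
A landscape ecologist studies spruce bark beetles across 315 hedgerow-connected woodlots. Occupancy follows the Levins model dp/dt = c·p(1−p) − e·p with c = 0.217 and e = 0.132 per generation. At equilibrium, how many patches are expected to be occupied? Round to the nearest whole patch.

123

p* = 1 − e/c = 1 − 0.132/0.217 = 0.3917.
Expected occupied patches = N × p* = 315 × 0.3917 = 123.39 ≈ 123.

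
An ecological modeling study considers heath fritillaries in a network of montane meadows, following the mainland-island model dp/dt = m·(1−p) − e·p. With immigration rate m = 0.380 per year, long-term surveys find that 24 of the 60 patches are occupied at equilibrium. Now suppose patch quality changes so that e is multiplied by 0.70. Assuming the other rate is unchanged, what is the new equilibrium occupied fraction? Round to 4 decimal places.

0.4878

Observed p* = 24/60 = 0.40000.
Balance m(1−p*) = e·p* gives e = m(1−p*)/p* = 0.380×0.60000/0.40000 = 0.57000.
New p* = m/(m+e) = 0.38000/(0.38000+0.39900) = 0.48780.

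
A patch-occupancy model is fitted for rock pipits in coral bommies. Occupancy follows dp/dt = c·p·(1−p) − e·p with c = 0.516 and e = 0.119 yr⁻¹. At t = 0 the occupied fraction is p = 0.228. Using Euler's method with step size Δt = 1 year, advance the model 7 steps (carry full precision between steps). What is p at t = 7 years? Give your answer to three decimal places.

0.682

Update rule: p ← p + [c·p·(1−p) − e·p]·Δt with Δt = 1.
p: 0.22800 → 0.29169  (Δp = +0.06369)
p: 0.29169 → 0.36359  (Δp = +0.07190)
p: 0.36359 → 0.43972  (Δp = +0.07613)
p: 0.43972 → 0.51452  (Δp = +0.07480)
p: 0.51452 → 0.58218  (Δp = +0.06766)
p: 0.58218 → 0.63842  (Δp = +0.05624)
p: 0.63842 → 0.68156  (Δp = +0.04314)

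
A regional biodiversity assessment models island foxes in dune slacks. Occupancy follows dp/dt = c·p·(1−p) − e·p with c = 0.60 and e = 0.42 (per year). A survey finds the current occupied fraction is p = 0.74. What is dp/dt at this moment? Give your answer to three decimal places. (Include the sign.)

Colonization term: c·p·(1−p) = 0.60×0.74×0.2600 = 0.11544.
Extinction term: e·p = 0.31080.
dp/dt = 0.11544 − 0.31080 = -0.19536.

-0.195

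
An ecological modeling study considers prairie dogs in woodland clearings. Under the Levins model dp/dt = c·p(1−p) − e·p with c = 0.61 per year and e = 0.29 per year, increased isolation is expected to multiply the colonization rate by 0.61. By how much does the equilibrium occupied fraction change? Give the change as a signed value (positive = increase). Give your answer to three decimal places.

-0.304

Before: p* = 1 − 0.29/0.61 = 0.5246.
After the change, c = 0.3721, e = 0.29, so p* = 1 − 0.29/0.3721 = 0.2206.
Δp* = 0.2206 − 0.5246 = -0.3040.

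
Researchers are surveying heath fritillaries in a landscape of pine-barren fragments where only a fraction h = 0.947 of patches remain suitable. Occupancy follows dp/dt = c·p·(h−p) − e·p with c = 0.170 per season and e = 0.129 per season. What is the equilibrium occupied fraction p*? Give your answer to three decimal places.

Setting dp/dt = 0 and dividing by p* gives c·(h−p*) = e.
So p* = h − e/c = 0.947 − 0.129/0.170 = 0.947 − 0.7588 = 0.1882.

0.188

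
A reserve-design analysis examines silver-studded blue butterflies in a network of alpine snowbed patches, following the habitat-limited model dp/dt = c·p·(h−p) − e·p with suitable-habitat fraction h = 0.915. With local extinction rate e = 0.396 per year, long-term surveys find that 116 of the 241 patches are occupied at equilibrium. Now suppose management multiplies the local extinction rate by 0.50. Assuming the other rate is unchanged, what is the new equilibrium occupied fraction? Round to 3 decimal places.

0.698

Observed p* = 116/241 = 0.48133.
Balance c(h−p*) = e gives c = e/(0.915 − 0.48133) = 0.396/0.43367 = 0.91314.
New p* = 0.915 − e/c = 0.915 − 0.19800/0.91314 = 0.69817.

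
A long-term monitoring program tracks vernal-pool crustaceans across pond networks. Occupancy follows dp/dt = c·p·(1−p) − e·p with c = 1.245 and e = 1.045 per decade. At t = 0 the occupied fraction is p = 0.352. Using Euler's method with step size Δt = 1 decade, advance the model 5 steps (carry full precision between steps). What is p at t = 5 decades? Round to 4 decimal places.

0.1889

Update rule: p ← p + [c·p·(1−p) − e·p]·Δt with Δt = 1.
p: 0.35200 → 0.26814  (Δp = -0.08386)
p: 0.26814 → 0.23225  (Δp = -0.03589)
p: 0.23225 → 0.21155  (Δp = -0.02071)
p: 0.21155 → 0.19814  (Δp = -0.01341)
p: 0.19814 → 0.18889  (Δp = -0.00925)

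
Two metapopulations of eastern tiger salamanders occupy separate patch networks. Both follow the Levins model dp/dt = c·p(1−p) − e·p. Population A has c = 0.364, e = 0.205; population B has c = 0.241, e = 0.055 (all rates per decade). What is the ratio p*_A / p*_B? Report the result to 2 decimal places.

A: p*_A = 1 − 0.205/0.364 = 0.4368.
B: p*_B = 1 − 0.055/0.241 = 0.7718.
p*_A / p*_B = 0.4368/0.7718 = 0.5660.

0.57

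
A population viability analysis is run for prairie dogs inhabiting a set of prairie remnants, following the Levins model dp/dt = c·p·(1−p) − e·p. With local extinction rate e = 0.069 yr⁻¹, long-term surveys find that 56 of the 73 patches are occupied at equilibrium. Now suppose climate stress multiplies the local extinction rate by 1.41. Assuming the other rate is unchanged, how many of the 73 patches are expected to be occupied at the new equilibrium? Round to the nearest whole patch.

49

Observed p* = 56/73 = 0.76712.
Balance c(1−p*) = e gives c = e/(1 − 0.76712) = 0.069/0.23288 = 0.29629.
New p* = 1 − e/c = 1 − 0.09729/0.29629 = 0.67164.
Expected occupied = 73 × 0.67164 = 49.03 ≈ 49.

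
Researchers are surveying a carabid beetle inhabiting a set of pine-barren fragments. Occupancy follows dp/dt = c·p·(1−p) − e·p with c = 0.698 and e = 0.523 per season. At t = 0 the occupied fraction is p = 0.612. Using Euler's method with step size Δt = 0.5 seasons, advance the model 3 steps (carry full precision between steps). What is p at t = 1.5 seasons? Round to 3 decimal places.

Update rule: p ← p + [c·p·(1−p) − e·p]·Δt with Δt = 0.5.
t = 0.5: p = 0.61200 + (-0.07717) = 0.53483
t = 1: p = 0.53483 + (-0.05303) = 0.48180
t = 1.5: p = 0.48180 + (-0.03886) = 0.44294

0.443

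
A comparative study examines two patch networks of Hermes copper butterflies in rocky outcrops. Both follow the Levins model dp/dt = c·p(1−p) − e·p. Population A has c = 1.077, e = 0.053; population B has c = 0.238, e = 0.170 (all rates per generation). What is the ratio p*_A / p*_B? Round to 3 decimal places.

A: p*_A = 1 − 0.053/1.077 = 0.9508.
B: p*_B = 1 − 0.170/0.238 = 0.2857.
p*_A / p*_B = 0.9508/0.2857 = 3.3278.

3.328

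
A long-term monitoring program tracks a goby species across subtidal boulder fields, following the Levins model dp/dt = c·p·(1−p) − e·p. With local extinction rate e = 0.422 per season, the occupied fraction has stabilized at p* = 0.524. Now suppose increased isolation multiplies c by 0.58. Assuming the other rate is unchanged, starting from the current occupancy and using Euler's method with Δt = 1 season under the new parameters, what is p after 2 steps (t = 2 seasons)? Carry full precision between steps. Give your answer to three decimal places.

0.375

Balance c(1−p*) = e gives c = e/(1 − 0.52400) = 0.422/0.47600 = 0.88655.
Starting from p₀ = 0.52400; update p ← p + (dp/dt)·Δt with the new parameters.
step 1: Δp = -0.09287, p = 0.43113
step 2: Δp = -0.05582, p = 0.37530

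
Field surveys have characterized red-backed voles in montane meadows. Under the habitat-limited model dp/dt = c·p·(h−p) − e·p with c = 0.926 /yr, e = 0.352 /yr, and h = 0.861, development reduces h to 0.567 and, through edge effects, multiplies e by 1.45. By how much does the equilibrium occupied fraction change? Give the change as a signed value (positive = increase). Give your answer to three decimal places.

-0.465

Before: p* = h − e/c = 0.861 − 0.352/0.926 = 0.861 − 0.3801 = 0.4809.
After: c = 0.926, e = 0.5104, h = 0.567; p* = 0.567 − 0.5104/0.926 = 0.0158.
Δp* = 0.0158 − 0.4809 = -0.4651.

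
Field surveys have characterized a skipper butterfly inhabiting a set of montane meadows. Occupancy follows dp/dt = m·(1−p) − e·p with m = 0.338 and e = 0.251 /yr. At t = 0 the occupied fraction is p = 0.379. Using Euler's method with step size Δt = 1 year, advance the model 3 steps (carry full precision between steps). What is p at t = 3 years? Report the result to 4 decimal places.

0.5603

Update rule: p ← p + [m·(1−p) − e·p]·Δt with Δt = 1.
  1  |  dp/dt·Δt = +0.114769  |  p_1 = 0.493769
  2  |  dp/dt·Δt = +0.047170  |  p_2 = 0.540939
  3  |  dp/dt·Δt = +0.019387  |  p_3 = 0.560326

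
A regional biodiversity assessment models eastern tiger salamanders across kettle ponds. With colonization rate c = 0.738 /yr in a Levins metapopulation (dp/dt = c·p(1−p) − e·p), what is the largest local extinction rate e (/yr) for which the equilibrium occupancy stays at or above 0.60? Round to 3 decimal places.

1 − e/c ≥ 0.60 ⇒ e ≤ c(1 − 0.60) = 0.738 × 0.4000.
e_max = 0.2952.

0.295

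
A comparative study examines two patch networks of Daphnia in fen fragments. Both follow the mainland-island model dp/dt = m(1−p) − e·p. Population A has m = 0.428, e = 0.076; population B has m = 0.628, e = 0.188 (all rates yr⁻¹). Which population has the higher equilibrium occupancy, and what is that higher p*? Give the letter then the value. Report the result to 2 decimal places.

A: p*_A = m/(m+e) = 0.428/0.5040 = 0.8492.
B: p*_B = 0.628/0.8160 = 0.7696.
A is higher at 0.8492.

A, 0.85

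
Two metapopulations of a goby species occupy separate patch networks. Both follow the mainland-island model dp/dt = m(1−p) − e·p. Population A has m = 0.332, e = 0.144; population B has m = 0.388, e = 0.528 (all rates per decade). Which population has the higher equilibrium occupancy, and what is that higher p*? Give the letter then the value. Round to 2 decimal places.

A: p*_A = m/(m+e) = 0.332/0.4760 = 0.6975.
B: p*_B = 0.388/0.9160 = 0.4236.
A is higher at 0.6975.

A, 0.70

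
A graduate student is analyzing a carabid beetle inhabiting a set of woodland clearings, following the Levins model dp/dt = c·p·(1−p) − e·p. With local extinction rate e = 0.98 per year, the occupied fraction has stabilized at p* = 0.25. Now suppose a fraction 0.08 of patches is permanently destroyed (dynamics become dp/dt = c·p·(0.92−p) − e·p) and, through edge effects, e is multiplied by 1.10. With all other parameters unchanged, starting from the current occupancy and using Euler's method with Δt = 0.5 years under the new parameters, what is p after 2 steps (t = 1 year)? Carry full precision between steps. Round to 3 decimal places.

Balance c(1−p*) = e gives c = e/(1 − 0.25000) = 0.98/0.75000 = 1.30667.
Starting from p₀ = 0.25000; update p ← p + (dp/dt)·Δt with the new parameters.
step 1: Δp = -0.02532, p = 0.22468
step 2: Δp = -0.01904, p = 0.20565

0.206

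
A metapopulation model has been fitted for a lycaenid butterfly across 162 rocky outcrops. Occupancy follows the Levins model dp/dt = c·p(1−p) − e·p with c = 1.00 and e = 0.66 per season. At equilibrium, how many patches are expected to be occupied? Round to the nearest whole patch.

p* = 1 − e/c = 1 − 0.66/1.00 = 0.3400.
Expected occupied patches = N × p* = 162 × 0.3400 = 55.08 ≈ 55.

55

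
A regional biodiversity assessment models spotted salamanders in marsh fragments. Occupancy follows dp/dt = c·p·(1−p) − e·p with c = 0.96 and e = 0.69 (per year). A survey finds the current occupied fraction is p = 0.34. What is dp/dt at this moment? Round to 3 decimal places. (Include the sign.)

Colonization term: c·p·(1−p) = 0.96×0.34×0.6600 = 0.21542.
Extinction term: e·p = 0.23460.
dp/dt = 0.21542 − 0.23460 = -0.01918.

-0.019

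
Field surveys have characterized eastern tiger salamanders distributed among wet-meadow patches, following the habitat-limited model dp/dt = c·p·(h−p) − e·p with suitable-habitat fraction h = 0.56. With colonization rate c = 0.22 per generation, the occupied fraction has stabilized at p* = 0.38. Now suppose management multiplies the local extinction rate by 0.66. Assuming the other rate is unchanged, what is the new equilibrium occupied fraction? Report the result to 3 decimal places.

0.441

Balance c(h−p*) = e gives e = 0.22×(0.56 − 0.38000) = 0.03960.
New p* = 0.56 − e/c = 0.56 − 0.02614/0.22000 = 0.44118.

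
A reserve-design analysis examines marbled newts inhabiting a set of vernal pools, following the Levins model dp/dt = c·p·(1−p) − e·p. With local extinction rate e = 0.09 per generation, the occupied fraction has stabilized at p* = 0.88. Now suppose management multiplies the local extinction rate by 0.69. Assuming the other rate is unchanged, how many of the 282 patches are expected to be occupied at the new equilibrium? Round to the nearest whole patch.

259

Balance c(1−p*) = e gives c = e/(1 − 0.88000) = 0.09/0.12000 = 0.75000.
New p* = 1 − e/c = 1 − 0.06210/0.75000 = 0.91720.
Expected occupied = 282 × 0.91720 = 258.65 ≈ 259.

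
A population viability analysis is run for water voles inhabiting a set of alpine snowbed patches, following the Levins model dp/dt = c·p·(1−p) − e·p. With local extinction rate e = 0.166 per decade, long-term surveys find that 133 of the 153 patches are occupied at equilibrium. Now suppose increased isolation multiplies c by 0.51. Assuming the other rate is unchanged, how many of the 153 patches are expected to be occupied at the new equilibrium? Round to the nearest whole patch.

Observed p* = 133/153 = 0.86928.
Balance c(1−p*) = e gives c = e/(1 − 0.86928) = 0.166/0.13072 = 1.26989.
New p* = 1 − e/c = 1 − 0.16600/0.64764 = 0.74368.
Expected occupied = 153 × 0.74368 = 113.78 ≈ 114.

114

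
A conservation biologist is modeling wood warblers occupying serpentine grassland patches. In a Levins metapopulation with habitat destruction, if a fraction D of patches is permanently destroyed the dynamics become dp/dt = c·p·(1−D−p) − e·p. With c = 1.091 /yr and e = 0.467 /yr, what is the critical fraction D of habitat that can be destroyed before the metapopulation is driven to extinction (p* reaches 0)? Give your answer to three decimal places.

0.572

The nontrivial equilibrium is p* = (1−D) − e/c; extinction occurs when this hits zero.
So D_crit = 1 − e/c = 1 − 0.467/1.091 = 1 − 0.4280 = 0.5720.
Note this equals the original equilibrium occupancy — the Levins extinction-debt result.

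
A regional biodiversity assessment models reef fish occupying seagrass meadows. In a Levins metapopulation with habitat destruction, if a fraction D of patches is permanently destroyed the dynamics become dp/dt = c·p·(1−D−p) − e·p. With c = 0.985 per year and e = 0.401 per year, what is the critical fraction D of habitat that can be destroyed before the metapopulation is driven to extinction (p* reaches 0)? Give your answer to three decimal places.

The nontrivial equilibrium is p* = (1−D) − e/c; extinction occurs when this hits zero.
So D_crit = 1 − e/c = 1 − 0.401/0.985 = 1 − 0.4071 = 0.5929.
Note this equals the original equilibrium occupancy — the Levins extinction-debt result.

0.593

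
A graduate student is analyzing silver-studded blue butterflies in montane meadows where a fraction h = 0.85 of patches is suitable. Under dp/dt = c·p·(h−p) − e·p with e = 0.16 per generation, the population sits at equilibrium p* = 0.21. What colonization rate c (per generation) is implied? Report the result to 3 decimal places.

0.250

At equilibrium c(h−p*) = e, so c = e/(h−p*).
c = 0.16/(0.85 − 0.21) = 0.16/0.6400 = 0.2500.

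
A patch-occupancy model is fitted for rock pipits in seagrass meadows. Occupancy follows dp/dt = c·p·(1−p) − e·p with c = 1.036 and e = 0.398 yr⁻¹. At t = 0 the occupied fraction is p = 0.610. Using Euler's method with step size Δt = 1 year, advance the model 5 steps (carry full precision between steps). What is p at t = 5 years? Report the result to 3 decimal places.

Update rule: p ← p + [c·p·(1−p) − e·p]·Δt with Δt = 1.
  1  |  dp/dt·Δt = +0.003684  |  p_1 = 0.613684
  2  |  dp/dt·Δt = +0.001364  |  p_2 = 0.615049
  3  |  dp/dt·Δt = +0.000498  |  p_3 = 0.615547
  4  |  dp/dt·Δt = +0.000181  |  p_4 = 0.615727
  5  |  dp/dt·Δt = +0.000066  |  p_5 = 0.615793

0.616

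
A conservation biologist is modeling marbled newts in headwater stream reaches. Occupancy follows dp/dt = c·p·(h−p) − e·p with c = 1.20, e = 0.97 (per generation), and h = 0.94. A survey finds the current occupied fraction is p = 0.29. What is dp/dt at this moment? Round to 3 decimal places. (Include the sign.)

Colonization term: c·p·(h−p) = 1.20×0.29×0.6500 = 0.22620.
Extinction term: e·p = 0.28130.
dp/dt = 0.22620 − 0.28130 = -0.05510.

-0.055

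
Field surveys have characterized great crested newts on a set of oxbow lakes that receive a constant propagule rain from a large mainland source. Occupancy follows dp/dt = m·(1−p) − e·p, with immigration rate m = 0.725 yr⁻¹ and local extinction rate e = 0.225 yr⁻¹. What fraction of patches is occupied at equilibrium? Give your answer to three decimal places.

At equilibrium the propagule rain into empty patches balances local extinction: m(1−p*) = e·p*.
p* = m/(m+e) = 0.725/(0.725+0.225) = 0.725/0.9500 = 0.7632.

0.763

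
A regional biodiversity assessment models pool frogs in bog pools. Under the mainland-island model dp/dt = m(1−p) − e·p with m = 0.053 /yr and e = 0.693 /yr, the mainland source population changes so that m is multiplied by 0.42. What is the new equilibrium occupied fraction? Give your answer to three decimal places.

0.031

Before: p* = 0.053/(0.053+0.693) = 0.0710.
After: m = 0.02226, e = 0.693; p* = 0.02226/0.7153 = 0.0311.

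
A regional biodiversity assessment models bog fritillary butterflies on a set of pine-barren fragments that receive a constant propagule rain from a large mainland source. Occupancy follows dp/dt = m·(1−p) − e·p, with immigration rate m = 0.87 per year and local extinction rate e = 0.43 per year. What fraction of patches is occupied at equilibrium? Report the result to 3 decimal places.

0.669

Setting dp/dt = 0: m − m·p* = e·p*, so m = (m+e)·p*.
p* = m/(m+e) = 0.87/(0.87+0.43) = 0.87/1.3000 = 0.6692.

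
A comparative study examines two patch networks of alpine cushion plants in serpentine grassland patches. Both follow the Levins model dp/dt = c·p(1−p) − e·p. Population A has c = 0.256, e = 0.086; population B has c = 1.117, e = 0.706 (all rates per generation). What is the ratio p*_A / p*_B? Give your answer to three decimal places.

1.805

A: p*_A = 1 − 0.086/0.256 = 0.6641.
B: p*_B = 1 − 0.706/1.117 = 0.3679.
p*_A / p*_B = 0.6641/0.3679 = 1.8048.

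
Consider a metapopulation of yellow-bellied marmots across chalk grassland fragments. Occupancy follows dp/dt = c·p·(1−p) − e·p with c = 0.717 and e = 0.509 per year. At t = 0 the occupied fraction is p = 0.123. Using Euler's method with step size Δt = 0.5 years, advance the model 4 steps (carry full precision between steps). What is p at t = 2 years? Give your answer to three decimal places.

0.153

Update rule: p ← p + [c·p·(1−p) − e·p]·Δt with Δt = 0.5.
step 1: Δp = +0.00737, p = 0.13037
step 2: Δp = +0.00747, p = 0.13783
step 3: Δp = +0.00752, p = 0.14536
step 4: Δp = +0.00754, p = 0.15290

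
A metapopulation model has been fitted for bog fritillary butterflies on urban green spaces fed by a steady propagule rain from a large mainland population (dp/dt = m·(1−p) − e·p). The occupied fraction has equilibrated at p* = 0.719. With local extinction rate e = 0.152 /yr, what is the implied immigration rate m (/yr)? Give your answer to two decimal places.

0.39

At equilibrium m(1−p*) = e·p*, so m = e·p*/(1−p*).
m = 0.152 × 0.719 / 0.2810 = 0.1093/0.2810 = 0.3889.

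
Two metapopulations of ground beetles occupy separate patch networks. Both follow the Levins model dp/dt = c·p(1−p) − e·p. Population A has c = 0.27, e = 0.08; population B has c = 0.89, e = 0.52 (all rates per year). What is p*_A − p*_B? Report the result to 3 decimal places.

0.288

A: p*_A = 1 − 0.08/0.27 = 0.7037.
B: p*_B = 1 − 0.52/0.89 = 0.4157.
p*_A − p*_B = 0.7037 − 0.4157 = 0.2880.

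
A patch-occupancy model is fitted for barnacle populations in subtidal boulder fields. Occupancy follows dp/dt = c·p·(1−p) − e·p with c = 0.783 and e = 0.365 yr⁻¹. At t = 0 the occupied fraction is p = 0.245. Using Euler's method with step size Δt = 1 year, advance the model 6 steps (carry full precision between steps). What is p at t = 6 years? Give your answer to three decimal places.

0.498

Update rule: p ← p + [c·p·(1−p) − e·p]·Δt with Δt = 1.
step 1: Δp = +0.05541, p = 0.30041
step 2: Δp = +0.05491, p = 0.35532
step 3: Δp = +0.04967, p = 0.40499
step 4: Δp = +0.04086, p = 0.44585
step 5: Δp = +0.03072, p = 0.47657
step 6: Δp = +0.02137, p = 0.49794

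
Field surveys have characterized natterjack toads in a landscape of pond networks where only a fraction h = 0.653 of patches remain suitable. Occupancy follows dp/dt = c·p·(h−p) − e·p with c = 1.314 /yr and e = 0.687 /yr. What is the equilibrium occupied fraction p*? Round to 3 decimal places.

0.130

Setting dp/dt = 0 and dividing by p* gives c·(h−p*) = e.
So p* = h − e/c = 0.653 − 0.687/1.314 = 0.653 − 0.5228 = 0.1302.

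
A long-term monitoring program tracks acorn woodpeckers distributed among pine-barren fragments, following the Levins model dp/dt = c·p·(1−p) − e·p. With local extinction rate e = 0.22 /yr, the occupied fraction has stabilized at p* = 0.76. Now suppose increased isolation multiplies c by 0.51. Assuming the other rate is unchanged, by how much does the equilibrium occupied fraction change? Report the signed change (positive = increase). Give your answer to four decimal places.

-0.2306

Balance c(1−p*) = e gives c = e/(1 − 0.76000) = 0.22/0.24000 = 0.91667.
New p* = 1 − e/c = 1 − 0.22000/0.46750 = 0.52941.
Δp* = 0.52941 − 0.76000 = -0.23059.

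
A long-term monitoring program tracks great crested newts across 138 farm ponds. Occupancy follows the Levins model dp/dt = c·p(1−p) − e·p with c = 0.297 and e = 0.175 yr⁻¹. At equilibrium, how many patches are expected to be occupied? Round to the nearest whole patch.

p* = 1 − e/c = 1 − 0.175/0.297 = 0.4108.
Expected occupied patches = N × p* = 138 × 0.4108 = 56.69 ≈ 57.

57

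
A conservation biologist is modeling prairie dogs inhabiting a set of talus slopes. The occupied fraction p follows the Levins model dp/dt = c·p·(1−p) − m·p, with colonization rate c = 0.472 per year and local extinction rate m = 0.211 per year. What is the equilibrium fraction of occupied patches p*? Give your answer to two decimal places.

Setting dp/dt = 0 and dividing through by p* gives c·(1−p*) = m.
So p* = 1 − m/c = 1 − 0.211/0.472 = 1 − 0.4470 = 0.5530.

0.55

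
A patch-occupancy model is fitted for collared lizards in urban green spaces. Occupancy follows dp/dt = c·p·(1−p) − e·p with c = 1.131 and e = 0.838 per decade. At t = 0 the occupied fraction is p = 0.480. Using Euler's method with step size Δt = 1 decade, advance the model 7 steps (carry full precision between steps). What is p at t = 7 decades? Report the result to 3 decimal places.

0.267

Update rule: p ← p + [c·p·(1−p) − e·p]·Δt with Δt = 1.
p: 0.48000 → 0.36006  (Δp = -0.11994)
p: 0.36006 → 0.31893  (Δp = -0.04113)
p: 0.31893 → 0.29734  (Δp = -0.02159)
p: 0.29734 → 0.28446  (Δp = -0.01287)
p: 0.28446 → 0.27629  (Δp = -0.00817)
p: 0.27629 → 0.27091  (Δp = -0.00538)
p: 0.27091 → 0.26728  (Δp = -0.00363)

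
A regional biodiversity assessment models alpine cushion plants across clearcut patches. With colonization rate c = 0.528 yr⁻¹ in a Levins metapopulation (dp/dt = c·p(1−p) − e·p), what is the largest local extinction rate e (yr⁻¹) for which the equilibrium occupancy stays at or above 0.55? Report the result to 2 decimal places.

0.24

1 − e/c ≥ 0.55 ⇒ e ≤ c(1 − 0.55) = 0.528 × 0.4500.
e_max = 0.2376.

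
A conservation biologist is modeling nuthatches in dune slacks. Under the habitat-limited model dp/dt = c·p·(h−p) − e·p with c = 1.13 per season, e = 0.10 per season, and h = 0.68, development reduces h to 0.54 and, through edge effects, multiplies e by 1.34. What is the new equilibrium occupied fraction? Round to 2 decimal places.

0.42

Before: p* = h − e/c = 0.68 − 0.10/1.13 = 0.68 − 0.0885 = 0.5915.
After: c = 1.13, e = 0.134, h = 0.54; p* = 0.54 − 0.134/1.13 = 0.4214.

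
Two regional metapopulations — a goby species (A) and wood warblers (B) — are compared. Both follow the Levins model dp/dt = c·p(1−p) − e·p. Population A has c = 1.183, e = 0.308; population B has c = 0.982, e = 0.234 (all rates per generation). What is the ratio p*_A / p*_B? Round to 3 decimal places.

A: p*_A = 1 − 0.308/1.183 = 0.7396.
B: p*_B = 1 − 0.234/0.982 = 0.7617.
p*_A / p*_B = 0.7396/0.7617 = 0.9710.

0.971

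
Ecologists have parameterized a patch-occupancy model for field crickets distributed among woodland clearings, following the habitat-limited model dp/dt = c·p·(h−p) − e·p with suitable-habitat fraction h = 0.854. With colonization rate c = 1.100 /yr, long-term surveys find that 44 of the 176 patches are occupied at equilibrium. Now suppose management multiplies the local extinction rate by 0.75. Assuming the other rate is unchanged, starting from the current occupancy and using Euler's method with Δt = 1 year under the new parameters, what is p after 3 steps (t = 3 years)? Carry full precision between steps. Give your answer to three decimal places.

Observed p* = 44/176 = 0.25000.
Balance c(h−p*) = e gives e = 1.100×(0.854 − 0.25000) = 0.66440.
Starting from p₀ = 0.25000; update p ← p + (dp/dt)·Δt with the new parameters.
t = 1: p = 0.25000 + (+0.04153) = 0.29153
t = 2: p = 0.29153 + (+0.03511) = 0.32663
t = 3: p = 0.32663 + (+0.02672) = 0.35335

0.353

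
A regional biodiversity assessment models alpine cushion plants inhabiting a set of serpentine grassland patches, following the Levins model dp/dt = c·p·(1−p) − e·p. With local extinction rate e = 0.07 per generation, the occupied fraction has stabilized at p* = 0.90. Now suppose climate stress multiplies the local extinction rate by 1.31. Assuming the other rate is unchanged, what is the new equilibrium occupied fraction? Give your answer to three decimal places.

Balance c(1−p*) = e gives c = e/(1 − 0.90000) = 0.07/0.10000 = 0.70000.
New p* = 1 − e/c = 1 − 0.09170/0.70000 = 0.86900.

0.869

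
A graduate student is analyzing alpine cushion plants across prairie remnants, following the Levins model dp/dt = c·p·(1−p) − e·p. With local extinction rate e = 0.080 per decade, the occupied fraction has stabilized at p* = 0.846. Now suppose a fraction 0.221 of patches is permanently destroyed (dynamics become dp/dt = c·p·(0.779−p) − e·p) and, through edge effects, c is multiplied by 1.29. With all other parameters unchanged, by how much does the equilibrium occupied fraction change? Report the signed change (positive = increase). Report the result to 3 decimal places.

-0.186

Balance c(1−p*) = e gives c = e/(1 − 0.84600) = 0.080/0.15400 = 0.51948.
New p* = 0.779 − e/c = 0.779 − 0.08000/0.67013 = 0.65962.
Δp* = 0.65962 − 0.84600 = -0.18638.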